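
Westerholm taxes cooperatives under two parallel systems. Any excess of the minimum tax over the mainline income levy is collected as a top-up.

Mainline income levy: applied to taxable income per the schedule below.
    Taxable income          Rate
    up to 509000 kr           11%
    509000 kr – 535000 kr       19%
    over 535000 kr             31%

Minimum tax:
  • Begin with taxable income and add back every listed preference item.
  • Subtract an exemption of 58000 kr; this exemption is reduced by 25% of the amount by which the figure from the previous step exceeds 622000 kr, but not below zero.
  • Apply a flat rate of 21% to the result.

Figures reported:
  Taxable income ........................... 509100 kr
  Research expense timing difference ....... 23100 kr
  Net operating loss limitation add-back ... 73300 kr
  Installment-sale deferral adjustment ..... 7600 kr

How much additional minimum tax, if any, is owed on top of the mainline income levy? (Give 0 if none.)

Mainline income levy:
  509000 kr × 11% = 55990 kr
  100 kr × 19% = 19 kr
  → 56009 kr

Minimum tax:
  Adjusted income: 509100 kr + 23100 kr + 73300 kr + 7600 kr = 613100 kr
  Exemption: 613100 kr ≤ 622000 kr, so full 58000 kr applies
  Base: 613100 kr − 58000 kr = 555100 kr
  555100 kr × 21% = 116571 kr

Excess of minimum tax over mainline income levy: 116571 kr − 56009 kr = 60562 kr.

60562 kr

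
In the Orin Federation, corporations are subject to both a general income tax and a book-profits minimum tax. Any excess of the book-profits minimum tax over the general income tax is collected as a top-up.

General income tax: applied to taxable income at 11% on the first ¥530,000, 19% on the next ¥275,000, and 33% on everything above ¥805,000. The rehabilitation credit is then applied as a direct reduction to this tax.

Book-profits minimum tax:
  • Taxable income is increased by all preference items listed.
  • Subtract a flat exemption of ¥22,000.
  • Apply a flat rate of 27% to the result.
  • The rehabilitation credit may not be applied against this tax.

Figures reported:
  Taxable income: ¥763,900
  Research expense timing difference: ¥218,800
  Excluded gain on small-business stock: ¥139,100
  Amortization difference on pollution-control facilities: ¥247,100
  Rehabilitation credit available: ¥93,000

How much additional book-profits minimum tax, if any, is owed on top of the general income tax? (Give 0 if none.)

Book-profits minimum tax:
  Adjusted income: ¥763,900 + ¥218,800 + ¥139,100 + ¥247,100 = ¥1,368,900
  Less exemption ¥22,000 → base ¥1,346,900
  ¥1,346,900 × 27% = ¥363,663

General income tax:
  ¥530,000 × 11% = ¥58,300
  ¥233,900 × 19% = ¥44,441
  → ¥102,741
  Less rehabilitation credit ¥93,000 → ¥9,741

Excess of book-profits minimum tax over general income tax: ¥363,663 − ¥9,741 = ¥353,922.

¥353,922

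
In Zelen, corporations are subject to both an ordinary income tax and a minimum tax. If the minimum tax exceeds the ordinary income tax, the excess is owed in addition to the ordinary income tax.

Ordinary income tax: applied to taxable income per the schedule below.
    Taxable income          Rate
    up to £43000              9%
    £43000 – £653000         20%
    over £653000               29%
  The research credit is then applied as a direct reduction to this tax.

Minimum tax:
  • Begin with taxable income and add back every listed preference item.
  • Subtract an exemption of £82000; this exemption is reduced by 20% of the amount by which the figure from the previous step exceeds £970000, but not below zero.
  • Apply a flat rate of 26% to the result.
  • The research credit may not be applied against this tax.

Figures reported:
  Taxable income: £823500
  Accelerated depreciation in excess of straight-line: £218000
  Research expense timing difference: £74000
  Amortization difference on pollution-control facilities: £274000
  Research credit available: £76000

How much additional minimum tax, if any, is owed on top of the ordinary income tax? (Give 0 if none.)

Minimum tax:
  Adjusted income: £823500 + £218000 + £74000 + £274000 = £1389500
  Exemption: 20% × (£1389500 − £970000) = £83900 ≥ £82000, so the exemption is fully phased out
  Base: £1389500 − £0 = £1389500
  £1389500 × 26% = £361270

Ordinary income tax:
  £43000 × 9% = £3870
  £610000 × 20% = £122000
  £170500 × 29% = £49445
  → £175315
  Less research credit £76000 → £99315

Excess of minimum tax over ordinary income tax: £361270 − £99315 = £261955.

£261955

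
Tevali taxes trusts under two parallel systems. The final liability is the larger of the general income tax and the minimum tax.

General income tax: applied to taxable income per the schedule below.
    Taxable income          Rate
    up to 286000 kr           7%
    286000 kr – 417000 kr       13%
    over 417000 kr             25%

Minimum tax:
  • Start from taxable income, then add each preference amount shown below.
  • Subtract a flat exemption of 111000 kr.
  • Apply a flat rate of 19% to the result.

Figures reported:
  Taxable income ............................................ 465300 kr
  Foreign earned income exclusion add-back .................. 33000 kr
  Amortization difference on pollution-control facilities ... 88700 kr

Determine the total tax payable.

General income tax:
  286000 kr × 7% = 20020 kr
  131000 kr × 13% = 17030 kr
  48300 kr × 25% = 12075 kr
  → 49125 kr

Minimum tax:
  Adjusted income: 465300 kr + 33000 kr + 88700 kr = 587000 kr
  Less exemption 111000 kr → base 476000 kr
  476000 kr × 19% = 90440 kr

90440 kr > 49125 kr, so the minimum tax is the binding amount.

90440 kr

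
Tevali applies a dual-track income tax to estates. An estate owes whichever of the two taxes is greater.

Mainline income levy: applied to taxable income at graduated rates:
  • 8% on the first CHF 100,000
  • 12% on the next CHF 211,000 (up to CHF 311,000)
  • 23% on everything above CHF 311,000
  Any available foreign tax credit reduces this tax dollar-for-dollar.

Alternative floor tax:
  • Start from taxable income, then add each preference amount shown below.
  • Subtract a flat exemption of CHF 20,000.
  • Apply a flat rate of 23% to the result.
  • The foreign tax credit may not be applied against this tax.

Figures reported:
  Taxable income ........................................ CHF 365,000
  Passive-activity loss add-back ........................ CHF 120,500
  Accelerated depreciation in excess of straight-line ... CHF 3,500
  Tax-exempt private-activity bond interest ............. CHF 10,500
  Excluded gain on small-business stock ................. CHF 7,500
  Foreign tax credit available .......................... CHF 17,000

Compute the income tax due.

Alternative floor tax:
  Adjusted income: CHF 365,000 + CHF 120,500 + CHF 3,500 + CHF 10,500 + CHF 7,500 = CHF 507,000
  Less exemption CHF 20,000 → base CHF 487,000
  CHF 487,000 × 23% = CHF 112,010

Mainline income levy:
  CHF 100,000 × 8% = CHF 8,000
  CHF 211,000 × 12% = CHF 25,320
  CHF 54,000 × 23% = CHF 12,420
  → CHF 45,740
  Less foreign tax credit CHF 17,000 → CHF 28,740

CHF 112,010 > CHF 28,740, so the alternative floor tax is the binding amount.

CHF 112,010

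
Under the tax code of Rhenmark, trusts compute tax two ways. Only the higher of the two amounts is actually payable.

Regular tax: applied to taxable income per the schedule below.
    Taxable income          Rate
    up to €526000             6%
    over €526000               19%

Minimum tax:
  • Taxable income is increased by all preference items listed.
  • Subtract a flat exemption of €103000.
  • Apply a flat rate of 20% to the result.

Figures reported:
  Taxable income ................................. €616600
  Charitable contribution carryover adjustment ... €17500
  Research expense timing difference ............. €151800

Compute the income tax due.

€136580

Minimum tax:
  Adjusted income: €616600 + €17500 + €151800 = €785900
  Less exemption €103000 → base €682900
  €682900 × 20% = €136580

Regular tax:
  €526000 × 6% = €31560
  €90600 × 19% = €17214
  → €48774

€136580 > €48774, so the minimum tax is the binding amount.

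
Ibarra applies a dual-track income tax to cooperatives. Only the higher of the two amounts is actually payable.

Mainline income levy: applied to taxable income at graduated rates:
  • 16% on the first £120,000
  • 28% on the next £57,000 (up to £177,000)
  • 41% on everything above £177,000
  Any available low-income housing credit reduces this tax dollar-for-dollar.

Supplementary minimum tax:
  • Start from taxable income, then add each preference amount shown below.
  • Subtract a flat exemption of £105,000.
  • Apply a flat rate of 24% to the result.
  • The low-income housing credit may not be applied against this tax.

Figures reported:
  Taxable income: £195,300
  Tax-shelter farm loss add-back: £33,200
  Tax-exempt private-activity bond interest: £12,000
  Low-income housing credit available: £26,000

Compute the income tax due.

Mainline income levy:
  £120,000 × 16% = £19,200
  £57,000 × 28% = £15,960
  £18,300 × 41% = £7,503
  → £42,663
  Less low-income housing credit £26,000 → £16,663

Supplementary minimum tax:
  Adjusted income: £195,300 + £33,200 + £12,000 = £240,500
  Less exemption £105,000 → base £135,500
  £135,500 × 24% = £32,520

£32,520 > £16,663, so the supplementary minimum tax is the binding amount.

£32,520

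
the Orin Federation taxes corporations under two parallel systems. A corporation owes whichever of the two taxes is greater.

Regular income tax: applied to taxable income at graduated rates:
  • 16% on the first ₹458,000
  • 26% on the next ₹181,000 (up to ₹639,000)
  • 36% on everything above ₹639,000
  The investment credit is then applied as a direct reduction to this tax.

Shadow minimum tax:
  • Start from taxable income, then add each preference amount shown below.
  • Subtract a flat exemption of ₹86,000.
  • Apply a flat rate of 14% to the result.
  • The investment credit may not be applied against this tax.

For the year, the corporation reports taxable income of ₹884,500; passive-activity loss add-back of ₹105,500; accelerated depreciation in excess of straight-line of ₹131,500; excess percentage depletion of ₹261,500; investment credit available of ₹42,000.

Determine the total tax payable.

₹181,580

Regular income tax:
  ₹458,000 × 16% = ₹73,280
  ₹181,000 × 26% = ₹47,060
  ₹245,500 × 36% = ₹88,380
  → ₹208,720
  Less investment credit ₹42,000 → ₹166,720

Shadow minimum tax:
  Adjusted income: ₹884,500 + ₹105,500 + ₹131,500 + ₹261,500 = ₹1,383,000
  Less exemption ₹86,000 → base ₹1,297,000
  ₹1,297,000 × 14% = ₹181,580

₹181,580 > ₹166,720, so the shadow minimum tax is the binding amount.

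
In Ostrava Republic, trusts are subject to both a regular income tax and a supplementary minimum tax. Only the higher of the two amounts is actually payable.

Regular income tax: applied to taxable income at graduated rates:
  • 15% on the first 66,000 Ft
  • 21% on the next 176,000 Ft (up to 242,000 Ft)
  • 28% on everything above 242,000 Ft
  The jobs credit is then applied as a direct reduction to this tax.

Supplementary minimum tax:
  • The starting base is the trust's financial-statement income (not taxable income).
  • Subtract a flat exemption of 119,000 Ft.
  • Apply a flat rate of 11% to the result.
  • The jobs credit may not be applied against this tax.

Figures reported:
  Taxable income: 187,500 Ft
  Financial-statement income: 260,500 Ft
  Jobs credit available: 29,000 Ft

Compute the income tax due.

15,565 Ft

Supplementary minimum tax:
  Base (financial-statement income): 260,500 Ft
  Less exemption 119,000 Ft → base 141,500 Ft
  141,500 Ft × 11% = 15,565 Ft

Regular income tax:
  66,000 Ft × 15% = 9,900 Ft
  121,500 Ft × 21% = 25,515 Ft
  → 35,415 Ft
  Less jobs credit 29,000 Ft → 6,415 Ft

15,565 Ft > 6,415 Ft, so the supplementary minimum tax is the binding amount.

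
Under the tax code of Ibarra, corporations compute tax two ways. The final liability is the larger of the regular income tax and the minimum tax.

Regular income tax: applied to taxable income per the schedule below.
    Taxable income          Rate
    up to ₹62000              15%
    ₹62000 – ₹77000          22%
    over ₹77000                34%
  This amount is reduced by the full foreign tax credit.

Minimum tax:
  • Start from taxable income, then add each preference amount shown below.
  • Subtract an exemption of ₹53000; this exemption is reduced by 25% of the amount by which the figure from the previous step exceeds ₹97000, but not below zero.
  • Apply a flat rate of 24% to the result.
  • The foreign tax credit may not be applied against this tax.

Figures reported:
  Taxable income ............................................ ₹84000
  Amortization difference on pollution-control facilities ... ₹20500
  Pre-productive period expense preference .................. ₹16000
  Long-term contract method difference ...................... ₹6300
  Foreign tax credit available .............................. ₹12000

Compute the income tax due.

₹19500

Regular income tax:
  ₹62000 × 15% = ₹9300
  ₹15000 × 22% = ₹3300
  ₹7000 × 34% = ₹2380
  → ₹14980
  Less foreign tax credit ₹12000 → ₹2980

Minimum tax:
  Adjusted income: ₹84000 + ₹20500 + ₹16000 + ₹6300 = ₹126800
  Exemption: ₹53000 − 25% × (₹126800 − ₹97000) = ₹53000 − ₹7450 = ₹45550
  Base: ₹126800 − ₹45550 = ₹81250
  ₹81250 × 24% = ₹19500

₹19500 > ₹2980, so the minimum tax is the binding amount.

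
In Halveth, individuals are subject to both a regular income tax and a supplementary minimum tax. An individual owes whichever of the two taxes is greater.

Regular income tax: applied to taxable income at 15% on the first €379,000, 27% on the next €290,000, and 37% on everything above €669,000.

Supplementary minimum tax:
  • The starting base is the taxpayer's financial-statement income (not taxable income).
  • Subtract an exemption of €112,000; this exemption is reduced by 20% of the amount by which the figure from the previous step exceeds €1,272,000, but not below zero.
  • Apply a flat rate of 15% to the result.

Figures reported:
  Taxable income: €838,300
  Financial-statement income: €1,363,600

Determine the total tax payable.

€197,791

Regular income tax:
  €379,000 × 15% = €56,850
  €290,000 × 27% = €78,300
  €169,300 × 37% = €62,641
  → €197,791

Supplementary minimum tax:
  Base (financial-statement income): €1,363,600
  Exemption: €112,000 − 20% × (€1,363,600 − €1,272,000) = €112,000 − €18,320 = €93,680
  Base: €1,363,600 − €93,680 = €1,269,920
  €1,269,920 × 15% = €190,488

€197,791 > €190,488, so the regular income tax governs.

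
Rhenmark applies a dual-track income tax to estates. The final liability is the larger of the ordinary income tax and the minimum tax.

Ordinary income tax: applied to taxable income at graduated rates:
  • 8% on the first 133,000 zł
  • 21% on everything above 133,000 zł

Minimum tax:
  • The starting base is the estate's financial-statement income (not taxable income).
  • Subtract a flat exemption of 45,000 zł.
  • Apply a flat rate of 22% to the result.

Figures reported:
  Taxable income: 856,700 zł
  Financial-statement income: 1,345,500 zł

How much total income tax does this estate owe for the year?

286,110 zł

Minimum tax:
  Base (financial-statement income): 1,345,500 zł
  Less exemption 45,000 zł → base 1,300,500 zł
  1,300,500 zł × 22% = 286,110 zł

Ordinary income tax:
  133,000 zł × 8% = 10,640 zł
  723,700 zł × 21% = 151,977 zł
  → 162,617 zł

286,110 zł > 162,617 zł, so the minimum tax is the binding amount.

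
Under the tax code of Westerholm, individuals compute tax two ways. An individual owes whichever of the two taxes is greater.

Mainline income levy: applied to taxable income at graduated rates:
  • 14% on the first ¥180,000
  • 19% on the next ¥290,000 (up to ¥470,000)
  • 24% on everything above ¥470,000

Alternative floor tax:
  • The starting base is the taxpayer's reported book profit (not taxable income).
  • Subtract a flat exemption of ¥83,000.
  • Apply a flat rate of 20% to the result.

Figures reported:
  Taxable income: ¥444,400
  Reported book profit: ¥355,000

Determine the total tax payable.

¥75,436

Mainline income levy:
  ¥180,000 × 14% = ¥25,200
  ¥264,400 × 19% = ¥50,236
  → ¥75,436

Alternative floor tax:
  Base (reported book profit): ¥355,000
  Less exemption ¥83,000 → base ¥272,000
  ¥272,000 × 20% = ¥54,400

¥75,436 > ¥54,400, so the mainline income levy governs.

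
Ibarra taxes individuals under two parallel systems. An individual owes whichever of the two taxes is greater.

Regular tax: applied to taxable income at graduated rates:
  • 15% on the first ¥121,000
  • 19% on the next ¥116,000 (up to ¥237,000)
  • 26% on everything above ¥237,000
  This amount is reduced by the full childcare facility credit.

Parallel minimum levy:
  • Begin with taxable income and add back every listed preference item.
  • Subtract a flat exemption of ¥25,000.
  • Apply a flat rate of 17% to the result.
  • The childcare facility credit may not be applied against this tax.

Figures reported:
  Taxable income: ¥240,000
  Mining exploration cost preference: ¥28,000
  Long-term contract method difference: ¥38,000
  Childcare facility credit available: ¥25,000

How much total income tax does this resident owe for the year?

¥47,770

Regular tax:
  ¥121,000 × 15% = ¥18,150
  ¥116,000 × 19% = ¥22,040
  ¥3,000 × 26% = ¥780
  → ¥40,970
  Less childcare facility credit ¥25,000 → ¥15,970

Parallel minimum levy:
  Adjusted income: ¥240,000 + ¥28,000 + ¥38,000 = ¥306,000
  Less exemption ¥25,000 → base ¥281,000
  ¥281,000 × 17% = ¥47,770

¥47,770 > ¥15,970, so the parallel minimum levy is the binding amount.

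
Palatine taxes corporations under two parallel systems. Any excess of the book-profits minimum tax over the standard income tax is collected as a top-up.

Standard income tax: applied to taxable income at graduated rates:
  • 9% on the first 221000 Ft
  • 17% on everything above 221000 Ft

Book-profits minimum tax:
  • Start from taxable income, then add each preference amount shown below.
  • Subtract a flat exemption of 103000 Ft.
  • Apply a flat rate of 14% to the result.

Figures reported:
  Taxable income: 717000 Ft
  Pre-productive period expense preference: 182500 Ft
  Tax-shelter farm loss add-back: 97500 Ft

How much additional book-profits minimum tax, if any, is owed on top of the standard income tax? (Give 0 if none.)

Book-profits minimum tax:
  Adjusted income: 717000 Ft + 182500 Ft + 97500 Ft = 997000 Ft
  Less exemption 103000 Ft → base 894000 Ft
  894000 Ft × 14% = 125160 Ft

Standard income tax:
  221000 Ft × 9% = 19890 Ft
  496000 Ft × 17% = 84320 Ft
  → 104210 Ft

Excess of book-profits minimum tax over standard income tax: 125160 Ft − 104210 Ft = 20950 Ft.

20950 Ft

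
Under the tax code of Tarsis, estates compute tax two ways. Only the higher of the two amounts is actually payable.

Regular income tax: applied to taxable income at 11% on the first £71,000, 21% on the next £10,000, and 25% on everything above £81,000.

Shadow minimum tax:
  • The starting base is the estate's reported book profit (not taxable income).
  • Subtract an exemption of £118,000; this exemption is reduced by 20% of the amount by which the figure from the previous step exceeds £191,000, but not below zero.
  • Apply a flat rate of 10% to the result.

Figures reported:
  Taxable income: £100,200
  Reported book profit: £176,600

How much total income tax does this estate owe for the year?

Regular income tax:
  £71,000 × 11% = £7,810
  £10,000 × 21% = £2,100
  £19,200 × 25% = £4,800
  → £14,710

Shadow minimum tax:
  Base (reported book profit): £176,600
  Exemption: £176,600 ≤ £191,000, so full £118,000 applies
  Base: £176,600 − £118,000 = £58,600
  £58,600 × 10% = £5,860

£14,710 > £5,860, so the regular income tax governs.

£14,710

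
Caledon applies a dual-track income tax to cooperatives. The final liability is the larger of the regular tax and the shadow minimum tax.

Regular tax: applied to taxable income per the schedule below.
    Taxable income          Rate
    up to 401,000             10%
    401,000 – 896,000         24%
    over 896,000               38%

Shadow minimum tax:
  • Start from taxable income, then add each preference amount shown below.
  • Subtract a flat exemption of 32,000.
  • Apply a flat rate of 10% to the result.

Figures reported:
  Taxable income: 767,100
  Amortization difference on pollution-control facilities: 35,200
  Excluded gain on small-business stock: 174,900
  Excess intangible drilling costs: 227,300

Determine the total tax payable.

127,964

Regular tax:
  401,000 × 10% = 40,100
  366,100 × 24% = 87,864
  → 127,964

Shadow minimum tax:
  Adjusted income: 767,100 + 35,200 + 174,900 + 227,300 = 1,204,500
  Less exemption 32,000 → base 1,172,500
  1,172,500 × 10% = 117,250

127,964 > 117,250, so the regular tax governs.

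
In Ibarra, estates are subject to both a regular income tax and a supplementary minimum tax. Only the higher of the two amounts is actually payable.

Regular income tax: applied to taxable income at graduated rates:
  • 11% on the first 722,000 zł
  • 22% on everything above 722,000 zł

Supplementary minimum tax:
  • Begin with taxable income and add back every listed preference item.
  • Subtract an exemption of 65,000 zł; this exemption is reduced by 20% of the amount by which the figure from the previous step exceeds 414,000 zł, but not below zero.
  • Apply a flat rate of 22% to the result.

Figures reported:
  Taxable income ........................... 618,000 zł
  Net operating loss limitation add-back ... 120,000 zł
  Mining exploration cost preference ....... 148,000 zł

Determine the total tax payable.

194,920 zł

Regular income tax:
  618,000 zł × 11% = 67,980 zł

Supplementary minimum tax:
  Adjusted income: 618,000 zł + 120,000 zł + 148,000 zł = 886,000 zł
  Exemption: 20% × (886,000 zł − 414,000 zł) = 94,400 zł ≥ 65,000 zł, so the exemption is fully phased out
  Base: 886,000 zł − 0 zł = 886,000 zł
  886,000 zł × 22% = 194,920 zł

194,920 zł > 67,980 zł, so the supplementary minimum tax is the binding amount.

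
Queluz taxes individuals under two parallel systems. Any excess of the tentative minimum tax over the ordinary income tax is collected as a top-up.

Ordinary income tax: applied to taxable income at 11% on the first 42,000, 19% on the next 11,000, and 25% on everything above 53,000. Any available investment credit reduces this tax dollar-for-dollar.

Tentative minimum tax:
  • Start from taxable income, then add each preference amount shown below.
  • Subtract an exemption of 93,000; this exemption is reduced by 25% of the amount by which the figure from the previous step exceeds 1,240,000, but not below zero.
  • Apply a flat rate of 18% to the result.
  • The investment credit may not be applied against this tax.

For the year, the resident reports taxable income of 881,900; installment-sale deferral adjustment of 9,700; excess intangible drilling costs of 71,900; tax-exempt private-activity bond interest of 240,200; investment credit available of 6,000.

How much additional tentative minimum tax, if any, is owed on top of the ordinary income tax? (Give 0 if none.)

0

Tentative minimum tax:
  Adjusted income: 881,900 + 9,700 + 71,900 + 240,200 = 1,203,700
  Exemption: 1,203,700 ≤ 1,240,000, so full 93,000 applies
  Base: 1,203,700 − 93,000 = 1,110,700
  1,110,700 × 18% = 199,926

Ordinary income tax:
  42,000 × 11% = 4,620
  11,000 × 19% = 2,090
  828,900 × 25% = 207,225
  → 213,935
  Less investment credit 6,000 → 207,935

199,926 ≤ 207,935, so no add-on is due.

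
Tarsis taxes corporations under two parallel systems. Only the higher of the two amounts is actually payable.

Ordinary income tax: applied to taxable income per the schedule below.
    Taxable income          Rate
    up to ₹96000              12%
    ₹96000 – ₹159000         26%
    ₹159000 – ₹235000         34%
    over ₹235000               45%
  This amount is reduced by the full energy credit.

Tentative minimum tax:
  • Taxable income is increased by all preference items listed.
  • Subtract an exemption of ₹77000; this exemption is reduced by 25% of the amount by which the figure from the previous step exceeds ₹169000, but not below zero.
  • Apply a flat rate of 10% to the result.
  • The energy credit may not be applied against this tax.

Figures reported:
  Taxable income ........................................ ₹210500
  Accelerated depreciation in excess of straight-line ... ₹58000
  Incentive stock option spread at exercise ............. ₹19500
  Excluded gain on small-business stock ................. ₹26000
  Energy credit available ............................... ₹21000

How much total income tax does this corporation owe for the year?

₹27325

Tentative minimum tax:
  Adjusted income: ₹210500 + ₹58000 + ₹19500 + ₹26000 = ₹314000
  Exemption: ₹77000 − 25% × (₹314000 − ₹169000) = ₹77000 − ₹36250 = ₹40750
  Base: ₹314000 − ₹40750 = ₹273250
  ₹273250 × 10% = ₹27325

Ordinary income tax:
  ₹96000 × 12% = ₹11520
  ₹63000 × 26% = ₹16380
  ₹51500 × 34% = ₹17510
  → ₹45410
  Less energy credit ₹21000 → ₹24410

₹27325 > ₹24410, so the tentative minimum tax is the binding amount.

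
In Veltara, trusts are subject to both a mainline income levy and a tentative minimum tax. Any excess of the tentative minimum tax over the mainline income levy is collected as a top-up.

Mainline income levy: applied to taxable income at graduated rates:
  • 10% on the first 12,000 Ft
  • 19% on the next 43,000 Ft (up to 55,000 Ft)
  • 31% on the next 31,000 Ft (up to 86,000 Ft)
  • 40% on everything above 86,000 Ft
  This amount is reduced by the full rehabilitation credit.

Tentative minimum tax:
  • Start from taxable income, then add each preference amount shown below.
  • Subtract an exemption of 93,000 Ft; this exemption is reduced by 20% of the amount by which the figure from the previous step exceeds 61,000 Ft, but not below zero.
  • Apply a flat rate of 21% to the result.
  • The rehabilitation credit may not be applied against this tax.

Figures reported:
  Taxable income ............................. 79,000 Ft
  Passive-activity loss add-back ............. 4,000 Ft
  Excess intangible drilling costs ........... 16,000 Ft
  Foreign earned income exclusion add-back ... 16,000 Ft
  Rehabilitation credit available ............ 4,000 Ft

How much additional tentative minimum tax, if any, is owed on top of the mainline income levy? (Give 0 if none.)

0 Ft

Tentative minimum tax:
  Adjusted income: 79,000 Ft + 4,000 Ft + 16,000 Ft + 16,000 Ft = 115,000 Ft
  Exemption: 93,000 Ft − 20% × (115,000 Ft − 61,000 Ft) = 93,000 Ft − 10,800 Ft = 82,200 Ft
  Base: 115,000 Ft − 82,200 Ft = 32,800 Ft
  32,800 Ft × 21% = 6,888 Ft

Mainline income levy:
  12,000 Ft × 10% = 1,200 Ft
  43,000 Ft × 19% = 8,170 Ft
  24,000 Ft × 31% = 7,440 Ft
  → 16,810 Ft
  Less rehabilitation credit 4,000 Ft → 12,810 Ft

6,888 Ft ≤ 12,810 Ft, so no add-on is due.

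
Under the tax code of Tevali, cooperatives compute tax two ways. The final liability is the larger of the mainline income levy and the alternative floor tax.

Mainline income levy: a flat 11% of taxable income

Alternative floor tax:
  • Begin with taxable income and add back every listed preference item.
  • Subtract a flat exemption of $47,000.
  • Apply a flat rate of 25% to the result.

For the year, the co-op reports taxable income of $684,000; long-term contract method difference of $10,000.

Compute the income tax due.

$161,750

Alternative floor tax:
  Adjusted income: $684,000 + $10,000 = $694,000
  Less exemption $47,000 → base $647,000
  $647,000 × 25% = $161,750

Mainline income levy:
  $684,000 × 11% = $75,240

$161,750 > $75,240, so the alternative floor tax is the binding amount.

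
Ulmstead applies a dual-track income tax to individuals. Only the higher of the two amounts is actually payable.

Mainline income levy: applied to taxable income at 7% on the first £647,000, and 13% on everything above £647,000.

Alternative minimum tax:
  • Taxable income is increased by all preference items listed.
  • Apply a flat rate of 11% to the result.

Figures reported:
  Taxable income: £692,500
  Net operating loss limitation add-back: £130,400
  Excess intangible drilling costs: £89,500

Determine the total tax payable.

Mainline income levy:
  £647,000 × 7% = £45,290
  £45,500 × 13% = £5,915
  → £51,205

Alternative minimum tax:
  Adjusted income: £692,500 + £130,400 + £89,500 = £912,400
  £912,400 × 11% = £100,364

£100,364 > £51,205, so the alternative minimum tax is the binding amount.

£100,364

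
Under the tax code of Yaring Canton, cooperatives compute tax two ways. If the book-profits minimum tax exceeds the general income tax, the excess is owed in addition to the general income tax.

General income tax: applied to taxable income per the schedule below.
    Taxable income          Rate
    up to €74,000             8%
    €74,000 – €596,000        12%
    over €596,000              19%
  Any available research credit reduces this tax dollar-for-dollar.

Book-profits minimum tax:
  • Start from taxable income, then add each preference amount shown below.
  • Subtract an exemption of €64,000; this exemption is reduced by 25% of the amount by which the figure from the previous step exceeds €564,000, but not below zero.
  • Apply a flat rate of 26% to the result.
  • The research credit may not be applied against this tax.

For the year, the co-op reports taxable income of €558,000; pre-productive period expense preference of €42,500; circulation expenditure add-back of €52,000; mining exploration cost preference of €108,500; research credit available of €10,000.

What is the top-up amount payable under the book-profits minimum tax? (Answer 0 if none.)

€140,025

Book-profits minimum tax:
  Adjusted income: €558,000 + €42,500 + €52,000 + €108,500 = €761,000
  Exemption: €64,000 − 25% × (€761,000 − €564,000) = €64,000 − €49,250 = €14,750
  Base: €761,000 − €14,750 = €746,250
  €746,250 × 26% = €194,025

General income tax:
  €74,000 × 8% = €5,920
  €484,000 × 12% = €58,080
  → €64,000
  Less research credit €10,000 → €54,000

Excess of book-profits minimum tax over general income tax: €194,025 − €54,000 = €140,025.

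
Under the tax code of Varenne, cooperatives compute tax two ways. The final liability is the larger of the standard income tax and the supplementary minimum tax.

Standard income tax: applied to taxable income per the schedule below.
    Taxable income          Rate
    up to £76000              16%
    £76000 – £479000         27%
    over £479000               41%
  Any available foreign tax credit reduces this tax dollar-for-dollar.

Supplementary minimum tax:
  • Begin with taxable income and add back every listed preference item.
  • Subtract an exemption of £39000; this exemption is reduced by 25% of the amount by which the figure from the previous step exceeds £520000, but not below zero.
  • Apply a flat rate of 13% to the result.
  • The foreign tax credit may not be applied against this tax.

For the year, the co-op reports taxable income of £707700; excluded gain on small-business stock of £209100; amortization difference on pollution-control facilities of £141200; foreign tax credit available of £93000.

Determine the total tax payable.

Standard income tax:
  £76000 × 16% = £12160
  £403000 × 27% = £108810
  £228700 × 41% = £93767
  → £214737
  Less foreign tax credit £93000 → £121737

Supplementary minimum tax:
  Adjusted income: £707700 + £209100 + £141200 = £1058000
  Exemption: 25% × (£1058000 − £520000) = £134500 ≥ £39000, so the exemption is fully phased out
  Base: £1058000 − £0 = £1058000
  £1058000 × 13% = £137540

£137540 > £121737, so the supplementary minimum tax is the binding amount.

£137540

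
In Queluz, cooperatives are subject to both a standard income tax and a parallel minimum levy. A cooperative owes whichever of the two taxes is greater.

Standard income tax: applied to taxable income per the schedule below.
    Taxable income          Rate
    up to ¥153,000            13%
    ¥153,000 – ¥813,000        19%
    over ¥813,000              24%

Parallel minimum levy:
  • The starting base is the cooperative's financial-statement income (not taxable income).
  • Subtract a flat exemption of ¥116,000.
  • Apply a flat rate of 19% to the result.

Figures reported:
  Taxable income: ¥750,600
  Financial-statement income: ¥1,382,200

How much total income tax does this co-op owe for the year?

¥240,578

Standard income tax:
  ¥153,000 × 13% = ¥19,890
  ¥597,600 × 19% = ¥113,544
  → ¥133,434

Parallel minimum levy:
  Base (financial-statement income): ¥1,382,200
  Less exemption ¥116,000 → base ¥1,266,200
  ¥1,266,200 × 19% = ¥240,578

¥240,578 > ¥133,434, so the parallel minimum levy is the binding amount.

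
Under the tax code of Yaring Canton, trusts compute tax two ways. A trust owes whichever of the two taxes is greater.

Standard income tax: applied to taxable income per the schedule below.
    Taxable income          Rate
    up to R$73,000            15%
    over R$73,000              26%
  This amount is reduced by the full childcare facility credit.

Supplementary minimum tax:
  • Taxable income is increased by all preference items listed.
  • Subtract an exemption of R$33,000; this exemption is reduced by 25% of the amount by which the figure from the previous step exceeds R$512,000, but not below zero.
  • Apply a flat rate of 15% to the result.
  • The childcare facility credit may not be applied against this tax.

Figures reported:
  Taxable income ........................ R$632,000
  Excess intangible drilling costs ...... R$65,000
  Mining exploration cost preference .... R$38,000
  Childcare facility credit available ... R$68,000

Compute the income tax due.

Standard income tax:
  R$73,000 × 15% = R$10,950
  R$559,000 × 26% = R$145,340
  → R$156,290
  Less childcare facility credit R$68,000 → R$88,290

Supplementary minimum tax:
  Adjusted income: R$632,000 + R$65,000 + R$38,000 = R$735,000
  Exemption: 25% × (R$735,000 − R$512,000) = R$55,750 ≥ R$33,000, so the exemption is fully phased out
  Base: R$735,000 − R$0 = R$735,000
  R$735,000 × 15% = R$110,250

R$110,250 > R$88,290, so the supplementary minimum tax is the binding amount.

R$110,250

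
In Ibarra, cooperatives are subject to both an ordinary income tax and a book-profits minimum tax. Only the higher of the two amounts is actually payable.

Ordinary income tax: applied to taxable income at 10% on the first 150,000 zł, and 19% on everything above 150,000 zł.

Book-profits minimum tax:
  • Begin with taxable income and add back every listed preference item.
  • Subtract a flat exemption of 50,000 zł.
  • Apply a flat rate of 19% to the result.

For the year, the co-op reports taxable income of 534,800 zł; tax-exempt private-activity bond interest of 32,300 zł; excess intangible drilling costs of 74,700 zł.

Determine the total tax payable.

112,442 zł

Book-profits minimum tax:
  Adjusted income: 534,800 zł + 32,300 zł + 74,700 zł = 641,800 zł
  Less exemption 50,000 zł → base 591,800 zł
  591,800 zł × 19% = 112,442 zł

Ordinary income tax:
  150,000 zł × 10% = 15,000 zł
  384,800 zł × 19% = 73,112 zł
  → 88,112 zł

112,442 zł > 88,112 zł, so the book-profits minimum tax is the binding amount.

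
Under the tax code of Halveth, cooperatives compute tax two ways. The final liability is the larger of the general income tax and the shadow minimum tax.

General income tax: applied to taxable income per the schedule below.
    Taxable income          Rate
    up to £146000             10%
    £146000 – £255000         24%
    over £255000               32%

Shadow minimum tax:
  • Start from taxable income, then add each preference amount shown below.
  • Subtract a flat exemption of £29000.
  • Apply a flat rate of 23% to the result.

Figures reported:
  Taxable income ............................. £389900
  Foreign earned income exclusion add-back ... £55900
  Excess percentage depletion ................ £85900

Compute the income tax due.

Shadow minimum tax:
  Adjusted income: £389900 + £55900 + £85900 = £531700
  Less exemption £29000 → base £502700
  £502700 × 23% = £115621

General income tax:
  £146000 × 10% = £14600
  £109000 × 24% = £26160
  £134900 × 32% = £43168
  → £83928

£115621 > £83928, so the shadow minimum tax is the binding amount.

£115621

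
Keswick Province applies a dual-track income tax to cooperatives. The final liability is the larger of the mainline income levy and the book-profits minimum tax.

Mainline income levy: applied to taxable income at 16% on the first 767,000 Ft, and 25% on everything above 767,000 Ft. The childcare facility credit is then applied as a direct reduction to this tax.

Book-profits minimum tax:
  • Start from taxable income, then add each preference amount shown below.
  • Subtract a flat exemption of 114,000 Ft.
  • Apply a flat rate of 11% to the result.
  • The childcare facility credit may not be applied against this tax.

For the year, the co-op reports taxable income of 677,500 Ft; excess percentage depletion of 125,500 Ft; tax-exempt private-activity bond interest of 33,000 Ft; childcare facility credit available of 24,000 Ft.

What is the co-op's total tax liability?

Book-profits minimum tax:
  Adjusted income: 677,500 Ft + 125,500 Ft + 33,000 Ft = 836,000 Ft
  Less exemption 114,000 Ft → base 722,000 Ft
  722,000 Ft × 11% = 79,420 Ft

Mainline income levy:
  677,500 Ft × 16% = 108,400 Ft
  Less childcare facility credit 24,000 Ft → 84,400 Ft

84,400 Ft > 79,420 Ft, so the mainline income levy governs.

84,400 Ft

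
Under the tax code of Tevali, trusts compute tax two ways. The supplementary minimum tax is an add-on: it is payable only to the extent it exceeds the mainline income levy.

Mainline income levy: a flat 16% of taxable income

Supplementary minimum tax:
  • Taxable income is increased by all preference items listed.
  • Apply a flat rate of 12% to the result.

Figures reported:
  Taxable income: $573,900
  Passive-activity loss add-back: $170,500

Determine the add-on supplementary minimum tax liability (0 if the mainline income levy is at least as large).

$0

Mainline income levy:
  $573,900 × 16% = $91,824

Supplementary minimum tax:
  Adjusted income: $573,900 + $170,500 = $744,400
  $744,400 × 12% = $89,328

$89,328 ≤ $91,824, so no add-on is due.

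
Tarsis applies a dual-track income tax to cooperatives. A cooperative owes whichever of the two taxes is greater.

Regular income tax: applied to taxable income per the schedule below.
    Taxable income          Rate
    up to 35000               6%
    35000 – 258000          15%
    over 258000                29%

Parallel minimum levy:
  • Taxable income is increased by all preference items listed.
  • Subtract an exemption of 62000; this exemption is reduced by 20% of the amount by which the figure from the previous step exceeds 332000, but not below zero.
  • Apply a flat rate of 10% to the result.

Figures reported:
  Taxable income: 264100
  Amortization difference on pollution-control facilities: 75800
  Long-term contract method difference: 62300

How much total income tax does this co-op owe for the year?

37319

Regular income tax:
  35000 × 6% = 2100
  223000 × 15% = 33450
  6100 × 29% = 1769
  → 37319

Parallel minimum levy:
  Adjusted income: 264100 + 75800 + 62300 = 402200
  Exemption: 62000 − 20% × (402200 − 332000) = 62000 − 14040 = 47960
  Base: 402200 − 47960 = 354240
  354240 × 10% = 35424

37319 > 35424, so the regular income tax governs.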